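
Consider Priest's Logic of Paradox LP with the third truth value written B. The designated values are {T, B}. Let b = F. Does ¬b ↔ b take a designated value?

¬b = ¬F = T
¬b ↔ b = T ↔ F = F
F ∉ {T, B}.

No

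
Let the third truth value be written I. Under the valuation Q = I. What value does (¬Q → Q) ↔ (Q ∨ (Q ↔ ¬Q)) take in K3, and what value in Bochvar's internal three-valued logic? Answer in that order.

I; I

In K3: ¬Q = ¬I = I
¬Q → Q = I → I = I
¬Q = ¬I = I
Q ↔ ¬Q = I ↔ I = I
Q ∨ (Q ↔ ¬Q) = I ∨ I = I
(¬Q → Q) ↔ (Q ∨ (Q ↔ ¬Q)) = I ↔ I = I
In Bochvar's internal three-valued logic: ¬Q = ¬I = I
¬Q → Q = I → I = I  [any arg is the third value ⇒ result is the third value]
¬Q = ¬I = I
Q ↔ ¬Q = I ↔ I = I
Q ∨ (Q ↔ ¬Q) = I ∨ I = I
(¬Q → Q) ↔ (Q ∨ (Q ↔ ¬Q)) = I ↔ I = I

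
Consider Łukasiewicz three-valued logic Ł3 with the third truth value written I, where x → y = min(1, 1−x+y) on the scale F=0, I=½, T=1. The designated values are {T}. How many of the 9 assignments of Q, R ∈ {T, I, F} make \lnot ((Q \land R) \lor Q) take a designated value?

Designated under: (Q=F, R=T); (Q=F, R=I); (Q=F, R=F).

3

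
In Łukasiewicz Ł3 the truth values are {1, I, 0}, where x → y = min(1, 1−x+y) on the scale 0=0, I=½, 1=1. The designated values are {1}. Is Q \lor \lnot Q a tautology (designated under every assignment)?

No

Countermodel: Q=I gives I, which is not designated.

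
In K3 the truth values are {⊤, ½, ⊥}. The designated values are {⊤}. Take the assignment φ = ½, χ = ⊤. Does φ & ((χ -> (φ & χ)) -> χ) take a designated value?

No

φ & χ = ½ & ⊤ = ½
χ -> (φ & χ) = ⊤ -> ½ = ½  [~⊤ | ½]
(χ -> (φ & χ)) -> χ = ½ -> ⊤ = ⊤
φ & ((χ -> (φ & χ)) -> χ) = ½ & ⊤ = ½
½ ∉ {⊤}.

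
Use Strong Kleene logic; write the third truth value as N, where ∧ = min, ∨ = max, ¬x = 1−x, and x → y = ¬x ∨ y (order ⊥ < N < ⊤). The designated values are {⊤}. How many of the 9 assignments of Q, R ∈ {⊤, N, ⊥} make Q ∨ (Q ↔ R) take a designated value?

4

Designated under: (Q=⊤, R=⊤); (Q=⊤, R=N); (Q=⊤, R=⊥); (Q=⊥, R=⊥).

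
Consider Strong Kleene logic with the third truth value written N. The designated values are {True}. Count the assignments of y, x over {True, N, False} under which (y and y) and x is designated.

1

Designated under: (y=True, x=True).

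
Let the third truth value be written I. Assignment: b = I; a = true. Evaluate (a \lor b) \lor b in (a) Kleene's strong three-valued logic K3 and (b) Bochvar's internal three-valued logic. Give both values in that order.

In Kleene's strong three-valued logic K3: a \lor b = true \lor I = true
(a \lor b) \lor b = true \lor I = true
In Bochvar's internal three-valued logic: a \lor b = true \lor I = I
(a \lor b) \lor b = I \lor I = I
They differ because Kleene's strong three-valued logic K3 and Bochvar's internal three-valued logic treat I differently under the binary connectives.

true; I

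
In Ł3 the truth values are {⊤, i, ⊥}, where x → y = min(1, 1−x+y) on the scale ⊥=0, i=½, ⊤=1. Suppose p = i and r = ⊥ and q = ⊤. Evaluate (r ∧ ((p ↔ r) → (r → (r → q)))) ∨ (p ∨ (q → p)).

i

p ↔ r = i ↔ ⊥ = i  [1 − |½−0|]
r → q = ⊥ → ⊤ = ⊤
r → (r → q) = ⊥ → ⊤ = ⊤
(p ↔ r) → (r → (r → q)) = i → ⊤ = ⊤
r ∧ ((p ↔ r) → (r → (r → q))) = ⊥ ∧ ⊤ = ⊥
q → p = ⊤ → i = i
p ∨ (q → p) = i ∨ i = i
(r ∧ ((p ↔ r) → (r → (r → q)))) ∨ (p ∨ (q → p)) = ⊥ ∨ i = i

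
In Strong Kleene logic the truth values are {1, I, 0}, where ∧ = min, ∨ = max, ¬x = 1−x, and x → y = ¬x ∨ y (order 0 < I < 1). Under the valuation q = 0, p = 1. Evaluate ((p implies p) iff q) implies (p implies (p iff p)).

1

p implies p = 1 implies 1 = 1
(p implies p) iff q = 1 iff 0 = 0
p iff p = 1 iff 1 = 1
p implies (p iff p) = 1 implies 1 = 1
((p implies p) iff q) implies (p implies (p iff p)) = 0 implies 1 = 1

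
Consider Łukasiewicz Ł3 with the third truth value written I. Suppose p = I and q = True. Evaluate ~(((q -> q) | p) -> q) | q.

q -> q = True -> True = True
(q -> q) | p = True | I = True
((q -> q) | p) -> q = True -> True = True
~(((q -> q) | p) -> q) = ~True = False
~(((q -> q) | p) -> q) | q = False | True = True

True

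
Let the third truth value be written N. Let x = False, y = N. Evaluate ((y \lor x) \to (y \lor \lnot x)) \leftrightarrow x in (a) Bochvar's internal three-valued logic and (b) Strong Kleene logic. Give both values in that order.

N; False

In Bochvar's internal three-valued logic: y \lor x = N \lor False = N
\lnot x = \lnot False = True
y \lor \lnot x = N \lor True = N
(y \lor x) \to (y \lor \lnot x) = N \to N = N  [any arg is the third value ⇒ result is the third value]
((y \lor x) \to (y \lor \lnot x)) \leftrightarrow x = N \leftrightarrow False = N
In Strong Kleene logic: y \lor x = N \lor False = N
\lnot x = \lnot False = True
y \lor \lnot x = N \lor True = True
(y \lor x) \to (y \lor \lnot x) = N \to True = True
((y \lor x) \to (y \lor \lnot x)) \leftrightarrow x = True \leftrightarrow False = False
They differ because Bochvar's internal three-valued logic and Strong Kleene logic treat N differently under the binary connectives.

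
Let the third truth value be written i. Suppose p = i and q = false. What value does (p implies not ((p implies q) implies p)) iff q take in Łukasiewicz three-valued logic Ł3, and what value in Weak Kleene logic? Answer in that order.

i; i

In Łukasiewicz three-valued logic Ł3: p implies q = i implies false = i  [min(1, 1−½+0)]
(p implies q) implies p = i implies i = true
not ((p implies q) implies p) = not true = false
p implies not ((p implies q) implies p) = i implies false = i
(p implies not ((p implies q) implies p)) iff q = i iff false = i
In Weak Kleene logic: p implies q = i implies false = i  [any arg is the third value ⇒ result is the third value]
(p implies q) implies p = i implies i = i
not ((p implies q) implies p) = not i = i
p implies not ((p implies q) implies p) = i implies i = i
(p implies not ((p implies q) implies p)) iff q = i iff false = i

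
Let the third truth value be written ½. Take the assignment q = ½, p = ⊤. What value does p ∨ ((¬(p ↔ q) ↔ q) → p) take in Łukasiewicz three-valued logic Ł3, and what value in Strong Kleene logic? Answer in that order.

⊤; ⊤

In Łukasiewicz three-valued logic Ł3: p ↔ q = ⊤ ↔ ½ = ½
¬(p ↔ q) = ¬½ = ½
¬(p ↔ q) ↔ q = ½ ↔ ½ = ⊤
(¬(p ↔ q) ↔ q) → p = ⊤ → ⊤ = ⊤
p ∨ ((¬(p ↔ q) ↔ q) → p) = ⊤ ∨ ⊤ = ⊤
In Strong Kleene logic: p ↔ q = ⊤ ↔ ½ = ½
¬(p ↔ q) = ¬½ = ½
¬(p ↔ q) ↔ q = ½ ↔ ½ = ½
(¬(p ↔ q) ↔ q) → p = ½ → ⊤ = ⊤
p ∨ ((¬(p ↔ q) ↔ q) → p) = ⊤ ∨ ⊤ = ⊤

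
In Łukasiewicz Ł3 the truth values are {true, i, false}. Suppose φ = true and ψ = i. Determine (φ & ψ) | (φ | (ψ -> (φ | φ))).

φ & ψ = true & i = i
φ | φ = true | true = true
ψ -> (φ | φ) = i -> true = true  [min(1, 1−½+1)]
φ | (ψ -> (φ | φ)) = true | true = true
(φ & ψ) | (φ | (ψ -> (φ | φ))) = i | true = true

true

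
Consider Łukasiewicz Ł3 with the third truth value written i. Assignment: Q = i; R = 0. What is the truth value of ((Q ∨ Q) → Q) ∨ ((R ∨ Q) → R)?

1

Q ∨ Q = i ∨ i = i
(Q ∨ Q) → Q = i → i = 1  [min(1, 1−½+½)]
R ∨ Q = 0 ∨ i = i
(R ∨ Q) → R = i → 0 = i
((Q ∨ Q) → Q) ∨ ((R ∨ Q) → R) = 1 ∨ i = 1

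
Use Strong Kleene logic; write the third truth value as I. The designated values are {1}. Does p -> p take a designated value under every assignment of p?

Countermodel: p=I gives I, which is not designated.

No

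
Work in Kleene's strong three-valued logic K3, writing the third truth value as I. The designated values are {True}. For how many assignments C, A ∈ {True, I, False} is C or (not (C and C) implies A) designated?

Of the 9 assignments, 5 give a value in {True}.

5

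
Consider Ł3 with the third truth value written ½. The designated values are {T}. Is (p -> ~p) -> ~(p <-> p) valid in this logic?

No

Countermodel: p=½ gives F, which is not designated.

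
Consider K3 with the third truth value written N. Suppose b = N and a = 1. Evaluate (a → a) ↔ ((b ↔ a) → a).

a → a = 1 → 1 = 1
b ↔ a = N ↔ 1 = N
(b ↔ a) → a = N → 1 = 1
(a → a) ↔ ((b ↔ a) → a) = 1 ↔ 1 = 1

1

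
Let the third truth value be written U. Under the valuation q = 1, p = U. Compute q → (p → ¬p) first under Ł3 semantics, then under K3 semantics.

In Ł3: ¬p = ¬U = U
p → ¬p = U → U = 1  [min(1, 1−½+½)]
q → (p → ¬p) = 1 → 1 = 1
In K3: ¬p = ¬U = U
p → ¬p = U → U = U  [¬U ∨ U]
q → (p → ¬p) = 1 → U = U
They differ because Ł3 and K3 treat U differently under implication.

1; U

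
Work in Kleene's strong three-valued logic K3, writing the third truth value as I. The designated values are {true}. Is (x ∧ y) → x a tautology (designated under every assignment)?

Countermodel: x=I, y=true gives I, which is not designated.

No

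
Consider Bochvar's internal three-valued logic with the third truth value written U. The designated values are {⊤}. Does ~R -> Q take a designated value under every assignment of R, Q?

No

Countermodel: R=⊤, Q=U gives U, which is not designated.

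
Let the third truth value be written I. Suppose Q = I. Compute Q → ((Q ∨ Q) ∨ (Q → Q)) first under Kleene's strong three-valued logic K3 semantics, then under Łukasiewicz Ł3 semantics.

I; True

In Kleene's strong three-valued logic K3: Q ∨ Q = I ∨ I = I
Q → Q = I → I = I
(Q ∨ Q) ∨ (Q → Q) = I ∨ I = I
Q → ((Q ∨ Q) ∨ (Q → Q)) = I → I = I
In Łukasiewicz Ł3: Q ∨ Q = I ∨ I = I
Q → Q = I → I = True
(Q ∨ Q) ∨ (Q → Q) = I ∨ True = True
Q → ((Q ∨ Q) ∨ (Q → Q)) = I → True = True
They differ because Kleene's strong three-valued logic K3 and Łukasiewicz Ł3 treat I differently under implication.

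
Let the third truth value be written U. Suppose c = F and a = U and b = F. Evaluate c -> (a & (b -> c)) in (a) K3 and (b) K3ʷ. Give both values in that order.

T; U

In K3: b -> c = F -> F = T
a & (b -> c) = U & T = U
c -> (a & (b -> c)) = F -> U = T  [~F | U]
In K3ʷ: b -> c = F -> F = T
a & (b -> c) = U & T = U
c -> (a & (b -> c)) = F -> U = U  [any arg is the third value ⇒ result is the third value]
They differ because K3 and K3ʷ treat U differently under the binary connectives.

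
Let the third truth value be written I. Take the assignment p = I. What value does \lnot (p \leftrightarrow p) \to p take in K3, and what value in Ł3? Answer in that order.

I; T

In K3: p \leftrightarrow p = I \leftrightarrow I = I
\lnot (p \leftrightarrow p) = \lnot I = I
\lnot (p \leftrightarrow p) \to p = I \to I = I  [\lnot I \lor I]
In Ł3: p \leftrightarrow p = I \leftrightarrow I = T  [1 − |½−½|]
\lnot (p \leftrightarrow p) = \lnot T = F
\lnot (p \leftrightarrow p) \to p = F \to I = T
They differ because K3 and Ł3 treat I differently under implication.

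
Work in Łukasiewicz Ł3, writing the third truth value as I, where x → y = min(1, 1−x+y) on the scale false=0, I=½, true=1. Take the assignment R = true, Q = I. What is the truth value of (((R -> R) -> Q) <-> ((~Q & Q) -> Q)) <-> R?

I

R -> R = true -> true = true
(R -> R) -> Q = true -> I = I
~Q = ~I = I
~Q & Q = I & I = I
(~Q & Q) -> Q = I -> I = true
((R -> R) -> Q) <-> ((~Q & Q) -> Q) = I <-> true = I
(((R -> R) -> Q) <-> ((~Q & Q) -> Q)) <-> R = I <-> true = I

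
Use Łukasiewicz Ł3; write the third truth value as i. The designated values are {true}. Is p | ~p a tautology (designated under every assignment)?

Countermodel: p=i gives i, which is not designated.

No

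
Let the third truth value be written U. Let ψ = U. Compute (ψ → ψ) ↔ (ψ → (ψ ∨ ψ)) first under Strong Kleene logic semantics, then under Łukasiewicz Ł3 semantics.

U; ⊤

In Strong Kleene logic: ψ → ψ = U → U = U
ψ ∨ ψ = U ∨ U = U
ψ → (ψ ∨ ψ) = U → U = U
(ψ → ψ) ↔ (ψ → (ψ ∨ ψ)) = U ↔ U = U
In Łukasiewicz Ł3: ψ → ψ = U → U = ⊤  [min(1, 1−½+½)]
ψ ∨ ψ = U ∨ U = U
ψ → (ψ ∨ ψ) = U → U = ⊤
(ψ → ψ) ↔ (ψ → (ψ ∨ ψ)) = ⊤ ↔ ⊤ = ⊤
They differ because Strong Kleene logic and Łukasiewicz Ł3 treat U differently under implication.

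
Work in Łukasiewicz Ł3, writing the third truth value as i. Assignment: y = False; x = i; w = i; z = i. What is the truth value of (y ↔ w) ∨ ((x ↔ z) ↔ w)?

i

y ↔ w = False ↔ i = i  [1 − |0−½|]
x ↔ z = i ↔ i = True
(x ↔ z) ↔ w = True ↔ i = i
(y ↔ w) ∨ ((x ↔ z) ↔ w) = i ∨ i = i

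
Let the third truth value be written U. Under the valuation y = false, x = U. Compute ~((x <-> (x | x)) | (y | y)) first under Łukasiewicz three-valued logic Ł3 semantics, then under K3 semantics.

false; U

In Łukasiewicz three-valued logic Ł3: x | x = U | U = U
x <-> (x | x) = U <-> U = true
y | y = false | false = false
(x <-> (x | x)) | (y | y) = true | false = true
~((x <-> (x | x)) | (y | y)) = ~true = false
In K3: x | x = U | U = U
x <-> (x | x) = U <-> U = U
y | y = false | false = false
(x <-> (x | x)) | (y | y) = U | false = U
~((x <-> (x | x)) | (y | y)) = ~U = U
They differ because Łukasiewicz three-valued logic Ł3 and K3 treat U differently under implication.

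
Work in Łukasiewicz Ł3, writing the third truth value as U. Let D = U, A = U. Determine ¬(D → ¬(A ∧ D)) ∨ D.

A ∧ D = U ∧ U = U
¬(A ∧ D) = ¬U = U
D → ¬(A ∧ D) = U → U = T
¬(D → ¬(A ∧ D)) = ¬T = F
¬(D → ¬(A ∧ D)) ∨ D = F ∨ U = U

U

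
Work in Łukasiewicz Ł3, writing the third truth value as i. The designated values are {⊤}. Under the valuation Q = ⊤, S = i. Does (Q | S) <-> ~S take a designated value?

Q | S = ⊤ | i = ⊤
~S = ~i = i
(Q | S) <-> ~S = ⊤ <-> i = i  [1 − |1−½|]
i ∉ {⊤}.

No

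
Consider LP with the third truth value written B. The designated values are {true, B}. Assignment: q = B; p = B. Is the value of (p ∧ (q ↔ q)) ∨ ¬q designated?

Yes

q ↔ q = B ↔ B = B
p ∧ (q ↔ q) = B ∧ B = B
¬q = ¬B = B
(p ∧ (q ↔ q)) ∨ ¬q = B ∨ B = B
B ∈ {true, B}.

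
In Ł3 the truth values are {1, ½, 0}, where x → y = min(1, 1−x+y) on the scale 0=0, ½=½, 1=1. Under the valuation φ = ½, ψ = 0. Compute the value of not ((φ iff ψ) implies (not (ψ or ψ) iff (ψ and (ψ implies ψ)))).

½

φ iff ψ = ½ iff 0 = ½  [1 − |½−0|]
ψ or ψ = 0 or 0 = 0
not (ψ or ψ) = not 0 = 1
ψ implies ψ = 0 implies 0 = 1
ψ and (ψ implies ψ) = 0 and 1 = 0
not (ψ or ψ) iff (ψ and (ψ implies ψ)) = 1 iff 0 = 0
(φ iff ψ) implies (not (ψ or ψ) iff (ψ and (ψ implies ψ))) = ½ implies 0 = ½
not ((φ iff ψ) implies (not (ψ or ψ) iff (ψ and (ψ implies ψ)))) = not ½ = ½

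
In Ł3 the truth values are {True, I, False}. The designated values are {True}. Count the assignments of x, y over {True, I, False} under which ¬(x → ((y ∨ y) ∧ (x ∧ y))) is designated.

Designated under: (x=True, y=False).

1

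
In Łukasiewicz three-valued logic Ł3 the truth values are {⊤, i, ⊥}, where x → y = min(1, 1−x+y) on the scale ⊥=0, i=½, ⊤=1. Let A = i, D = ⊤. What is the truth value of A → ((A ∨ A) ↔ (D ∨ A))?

A ∨ A = i ∨ i = i
D ∨ A = ⊤ ∨ i = ⊤
(A ∨ A) ↔ (D ∨ A) = i ↔ ⊤ = i  [1 − |½−1|]
A → ((A ∨ A) ↔ (D ∨ A)) = i → i = ⊤

⊤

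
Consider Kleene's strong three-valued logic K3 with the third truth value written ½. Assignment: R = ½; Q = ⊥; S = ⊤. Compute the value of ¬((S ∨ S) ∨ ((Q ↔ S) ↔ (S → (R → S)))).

⊥

S ∨ S = ⊤ ∨ ⊤ = ⊤
Q ↔ S = ⊥ ↔ ⊤ = ⊥
R → S = ½ → ⊤ = ⊤
S → (R → S) = ⊤ → ⊤ = ⊤
(Q ↔ S) ↔ (S → (R → S)) = ⊥ ↔ ⊤ = ⊥
(S ∨ S) ∨ ((Q ↔ S) ↔ (S → (R → S))) = ⊤ ∨ ⊥ = ⊤
¬((S ∨ S) ∨ ((Q ↔ S) ↔ (S → (R → S)))) = ¬⊤ = ⊥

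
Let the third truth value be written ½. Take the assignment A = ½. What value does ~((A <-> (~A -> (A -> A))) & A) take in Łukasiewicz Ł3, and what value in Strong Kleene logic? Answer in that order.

In Łukasiewicz Ł3: ~A = ~½ = ½
A -> A = ½ -> ½ = 1  [min(1, 1−½+½)]
~A -> (A -> A) = ½ -> 1 = 1
A <-> (~A -> (A -> A)) = ½ <-> 1 = ½
(A <-> (~A -> (A -> A))) & A = ½ & ½ = ½
~((A <-> (~A -> (A -> A))) & A) = ~½ = ½
In Strong Kleene logic: ~A = ~½ = ½
A -> A = ½ -> ½ = ½
~A -> (A -> A) = ½ -> ½ = ½
A <-> (~A -> (A -> A)) = ½ <-> ½ = ½
(A <-> (~A -> (A -> A))) & A = ½ & ½ = ½
~((A <-> (~A -> (A -> A))) & A) = ~½ = ½

½; ½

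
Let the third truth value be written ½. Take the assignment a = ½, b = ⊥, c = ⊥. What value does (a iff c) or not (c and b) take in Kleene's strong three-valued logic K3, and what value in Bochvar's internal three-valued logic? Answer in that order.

⊤; ½

In Kleene's strong three-valued logic K3: a iff c = ½ iff ⊥ = ½
c and b = ⊥ and ⊥ = ⊥
not (c and b) = not ⊥ = ⊤
(a iff c) or not (c and b) = ½ or ⊤ = ⊤
In Bochvar's internal three-valued logic: a iff c = ½ iff ⊥ = ½
c and b = ⊥ and ⊥ = ⊥
not (c and b) = not ⊥ = ⊤
(a iff c) or not (c and b) = ½ or ⊤ = ½
They differ because Kleene's strong three-valued logic K3 and Bochvar's internal three-valued logic treat ½ differently under the binary connectives.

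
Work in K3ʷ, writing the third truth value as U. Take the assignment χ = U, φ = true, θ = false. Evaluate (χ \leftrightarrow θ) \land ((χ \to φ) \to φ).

U

χ \leftrightarrow θ = U \leftrightarrow false = U
χ \to φ = U \to true = U  [any arg is the third value ⇒ result is the third value]
(χ \to φ) \to φ = U \to true = U
(χ \leftrightarrow θ) \land ((χ \to φ) \to φ) = U \land U = U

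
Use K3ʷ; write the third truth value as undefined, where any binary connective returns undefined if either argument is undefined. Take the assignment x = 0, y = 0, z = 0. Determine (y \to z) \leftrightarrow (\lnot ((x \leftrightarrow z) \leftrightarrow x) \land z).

0

y \to z = 0 \to 0 = 1
x \leftrightarrow z = 0 \leftrightarrow 0 = 1
(x \leftrightarrow z) \leftrightarrow x = 1 \leftrightarrow 0 = 0
\lnot ((x \leftrightarrow z) \leftrightarrow x) = \lnot 0 = 1
\lnot ((x \leftrightarrow z) \leftrightarrow x) \land z = 1 \land 0 = 0
(y \to z) \leftrightarrow (\lnot ((x \leftrightarrow z) \leftrightarrow x) \land z) = 1 \leftrightarrow 0 = 0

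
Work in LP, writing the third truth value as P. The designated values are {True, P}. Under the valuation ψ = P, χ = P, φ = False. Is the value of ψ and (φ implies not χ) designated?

Yes

not χ = not P = P
φ implies not χ = False implies P = True
ψ and (φ implies not χ) = P and True = P
P ∈ {True, P}.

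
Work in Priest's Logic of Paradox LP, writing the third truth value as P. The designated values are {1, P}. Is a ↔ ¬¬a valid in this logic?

Every assignment of a over {1, P, 0} gives a value in {1, P}.
In particular, with a=P: a ↔ ¬¬a = P.

Yes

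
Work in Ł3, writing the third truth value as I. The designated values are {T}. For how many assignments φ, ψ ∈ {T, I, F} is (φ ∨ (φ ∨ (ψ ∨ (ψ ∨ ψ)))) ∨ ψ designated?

5

Of the 9 assignments, 5 give a value in {T}.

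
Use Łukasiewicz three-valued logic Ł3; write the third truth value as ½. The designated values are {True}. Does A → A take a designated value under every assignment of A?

Every assignment of A over {True, ½, False} gives a value in {True}.
In particular, with A=½: A → A = True.

Yes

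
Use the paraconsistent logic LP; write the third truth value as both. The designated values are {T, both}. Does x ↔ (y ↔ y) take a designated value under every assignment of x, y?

Countermodel: x=F, y=T gives F, which is not designated.

No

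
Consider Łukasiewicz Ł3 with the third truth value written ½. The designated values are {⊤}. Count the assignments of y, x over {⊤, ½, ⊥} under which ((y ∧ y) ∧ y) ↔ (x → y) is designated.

5

Of the 9 assignments, 5 give a value in {⊤}.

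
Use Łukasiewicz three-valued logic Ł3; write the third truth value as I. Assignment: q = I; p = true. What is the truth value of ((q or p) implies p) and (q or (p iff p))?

q or p = I or true = true
(q or p) implies p = true implies true = true
p iff p = true iff true = true
q or (p iff p) = I or true = true
((q or p) implies p) and (q or (p iff p)) = true and true = true

true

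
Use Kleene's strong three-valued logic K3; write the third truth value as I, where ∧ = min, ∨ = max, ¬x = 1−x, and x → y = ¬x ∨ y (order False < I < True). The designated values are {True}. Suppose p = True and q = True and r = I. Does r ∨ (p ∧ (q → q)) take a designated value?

Yes

q → q = True → True = True
p ∧ (q → q) = True ∧ True = True
r ∨ (p ∧ (q → q)) = I ∨ True = True
True ∈ {True}.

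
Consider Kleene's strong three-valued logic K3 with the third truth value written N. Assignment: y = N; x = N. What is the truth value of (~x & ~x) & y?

N

~x = ~N = N
~x = ~N = N
~x & ~x = N & N = N
(~x & ~x) & y = N & N = N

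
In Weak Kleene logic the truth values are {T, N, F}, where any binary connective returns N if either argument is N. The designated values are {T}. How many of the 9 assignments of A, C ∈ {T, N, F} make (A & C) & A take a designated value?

Designated under: (A=T, C=T).

1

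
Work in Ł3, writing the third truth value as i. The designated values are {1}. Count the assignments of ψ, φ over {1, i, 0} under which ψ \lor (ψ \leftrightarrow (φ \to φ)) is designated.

Designated under: (ψ=1, φ=1); (ψ=1, φ=i); (ψ=1, φ=0).

3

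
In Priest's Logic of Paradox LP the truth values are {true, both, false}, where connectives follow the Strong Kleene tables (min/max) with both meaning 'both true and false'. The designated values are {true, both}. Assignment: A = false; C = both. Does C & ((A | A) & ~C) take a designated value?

No

A | A = false | false = false
~C = ~both = both
(A | A) & ~C = false & both = false
C & ((A | A) & ~C) = both & false = false
false ∉ {true, both}.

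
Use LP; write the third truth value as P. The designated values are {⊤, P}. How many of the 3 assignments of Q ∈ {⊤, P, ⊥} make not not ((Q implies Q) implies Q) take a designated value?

2

Q=⊤: ⊤ ✓
Q=P: P ✓
Q=⊥: ⊥ ·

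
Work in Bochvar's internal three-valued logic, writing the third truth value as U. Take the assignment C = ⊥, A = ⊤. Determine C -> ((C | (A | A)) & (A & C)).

⊤

A | A = ⊤ | ⊤ = ⊤
C | (A | A) = ⊥ | ⊤ = ⊤
A & C = ⊤ & ⊥ = ⊥
(C | (A | A)) & (A & C) = ⊤ & ⊥ = ⊥
C -> ((C | (A | A)) & (A & C)) = ⊥ -> ⊥ = ⊤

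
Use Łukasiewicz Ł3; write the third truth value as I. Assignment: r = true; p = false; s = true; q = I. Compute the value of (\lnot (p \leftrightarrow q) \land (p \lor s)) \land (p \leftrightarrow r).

false

p \leftrightarrow q = false \leftrightarrow I = I  [1 − |0−½|]
\lnot (p \leftrightarrow q) = \lnot I = I
p \lor s = false \lor true = true
\lnot (p \leftrightarrow q) \land (p \lor s) = I \land true = I
p \leftrightarrow r = false \leftrightarrow true = false
(\lnot (p \leftrightarrow q) \land (p \lor s)) \land (p \leftrightarrow r) = I \land false = false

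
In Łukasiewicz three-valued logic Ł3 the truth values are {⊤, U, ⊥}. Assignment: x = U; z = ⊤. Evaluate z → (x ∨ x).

U

x ∨ x = U ∨ U = U
z → (x ∨ x) = ⊤ → U = U  [min(1, 1−1+½)]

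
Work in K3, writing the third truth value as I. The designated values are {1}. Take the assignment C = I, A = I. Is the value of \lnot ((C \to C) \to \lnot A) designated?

C \to C = I \to I = I
\lnot A = \lnot I = I
(C \to C) \to \lnot A = I \to I = I
\lnot ((C \to C) \to \lnot A) = \lnot I = I
I ∉ {1}.

No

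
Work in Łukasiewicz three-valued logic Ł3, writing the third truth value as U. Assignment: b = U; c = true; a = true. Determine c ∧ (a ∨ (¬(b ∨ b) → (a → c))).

b ∨ b = U ∨ U = U
¬(b ∨ b) = ¬U = U
a → c = true → true = true
¬(b ∨ b) → (a → c) = U → true = true  [min(1, 1−½+1)]
a ∨ (¬(b ∨ b) → (a → c)) = true ∨ true = true
c ∧ (a ∨ (¬(b ∨ b) → (a → c))) = true ∧ true = true

true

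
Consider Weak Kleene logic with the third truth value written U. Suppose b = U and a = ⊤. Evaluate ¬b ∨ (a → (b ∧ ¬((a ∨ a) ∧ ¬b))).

¬b = ¬U = U
a ∨ a = ⊤ ∨ ⊤ = ⊤
¬b = ¬U = U
(a ∨ a) ∧ ¬b = ⊤ ∧ U = U
¬((a ∨ a) ∧ ¬b) = ¬U = U
b ∧ ¬((a ∨ a) ∧ ¬b) = U ∧ U = U
a → (b ∧ ¬((a ∨ a) ∧ ¬b)) = ⊤ → U = U  [any arg is the third value ⇒ result is the third value]
¬b ∨ (a → (b ∧ ¬((a ∨ a) ∧ ¬b))) = U ∨ U = U

U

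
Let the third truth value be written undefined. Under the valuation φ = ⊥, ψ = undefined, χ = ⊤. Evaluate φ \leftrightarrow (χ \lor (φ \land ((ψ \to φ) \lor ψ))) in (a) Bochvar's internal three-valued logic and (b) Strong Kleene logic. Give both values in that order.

undefined; ⊥

In Bochvar's internal three-valued logic: ψ \to φ = undefined \to ⊥ = undefined  [any arg is the third value ⇒ result is the third value]
(ψ \to φ) \lor ψ = undefined \lor undefined = undefined
φ \land ((ψ \to φ) \lor ψ) = ⊥ \land undefined = undefined
χ \lor (φ \land ((ψ \to φ) \lor ψ)) = ⊤ \lor undefined = undefined
φ \leftrightarrow (χ \lor (φ \land ((ψ \to φ) \lor ψ))) = ⊥ \leftrightarrow undefined = undefined
In Strong Kleene logic: ψ \to φ = undefined \to ⊥ = undefined  [\lnot undefined \lor ⊥]
(ψ \to φ) \lor ψ = undefined \lor undefined = undefined
φ \land ((ψ \to φ) \lor ψ) = ⊥ \land undefined = ⊥
χ \lor (φ \land ((ψ \to φ) \lor ψ)) = ⊤ \lor ⊥ = ⊤
φ \leftrightarrow (χ \lor (φ \land ((ψ \to φ) \lor ψ))) = ⊥ \leftrightarrow ⊤ = ⊥
They differ because Bochvar's internal three-valued logic and Strong Kleene logic treat undefined differently under the binary connectives.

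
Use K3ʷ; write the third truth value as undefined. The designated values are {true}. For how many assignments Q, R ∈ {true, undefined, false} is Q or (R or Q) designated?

3

Designated under: (Q=true, R=true); (Q=true, R=false); (Q=false, R=true).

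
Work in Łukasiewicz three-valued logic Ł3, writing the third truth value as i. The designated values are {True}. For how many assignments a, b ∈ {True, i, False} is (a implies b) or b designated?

Of the 9 assignments, 6 give a value in {True}.

6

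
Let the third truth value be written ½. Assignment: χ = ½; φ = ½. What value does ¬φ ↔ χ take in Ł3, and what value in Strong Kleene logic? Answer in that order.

In Ł3: ¬φ = ¬½ = ½
¬φ ↔ χ = ½ ↔ ½ = True  [1 − |½−½|]
In Strong Kleene logic: ¬φ = ¬½ = ½
¬φ ↔ χ = ½ ↔ ½ = ½
They differ because Ł3 and Strong Kleene logic treat ½ differently under implication.

True; ½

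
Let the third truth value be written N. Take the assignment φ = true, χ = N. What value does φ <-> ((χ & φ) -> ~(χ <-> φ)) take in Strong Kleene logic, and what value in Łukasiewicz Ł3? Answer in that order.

In Strong Kleene logic: χ & φ = N & true = N
χ <-> φ = N <-> true = N
~(χ <-> φ) = ~N = N
(χ & φ) -> ~(χ <-> φ) = N -> N = N
φ <-> ((χ & φ) -> ~(χ <-> φ)) = true <-> N = N
In Łukasiewicz Ł3: χ & φ = N & true = N
χ <-> φ = N <-> true = N  [1 − |½−1|]
~(χ <-> φ) = ~N = N
(χ & φ) -> ~(χ <-> φ) = N -> N = true
φ <-> ((χ & φ) -> ~(χ <-> φ)) = true <-> true = true
They differ because Strong Kleene logic and Łukasiewicz Ł3 treat N differently under implication.

N; true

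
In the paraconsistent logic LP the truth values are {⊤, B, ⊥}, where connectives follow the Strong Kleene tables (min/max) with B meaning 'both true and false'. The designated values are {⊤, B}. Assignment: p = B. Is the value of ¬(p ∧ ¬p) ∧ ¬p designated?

¬p = ¬B = B
p ∧ ¬p = B ∧ B = B
¬(p ∧ ¬p) = ¬B = B
¬p = ¬B = B
¬(p ∧ ¬p) ∧ ¬p = B ∧ B = B
B ∈ {⊤, B}.

Yes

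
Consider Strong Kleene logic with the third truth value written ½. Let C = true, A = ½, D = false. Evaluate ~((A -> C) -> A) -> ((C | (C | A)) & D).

A -> C = ½ -> true = true
(A -> C) -> A = true -> ½ = ½
~((A -> C) -> A) = ~½ = ½
C | A = true | ½ = true
C | (C | A) = true | true = true
(C | (C | A)) & D = true & false = false
~((A -> C) -> A) -> ((C | (C | A)) & D) = ½ -> false = ½

½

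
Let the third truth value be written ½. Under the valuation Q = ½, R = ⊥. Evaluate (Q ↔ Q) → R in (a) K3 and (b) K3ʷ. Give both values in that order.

In K3: Q ↔ Q = ½ ↔ ½ = ½
(Q ↔ Q) → R = ½ → ⊥ = ½  [¬½ ∨ ⊥]
In K3ʷ: Q ↔ Q = ½ ↔ ½ = ½
(Q ↔ Q) → R = ½ → ⊥ = ½

½; ½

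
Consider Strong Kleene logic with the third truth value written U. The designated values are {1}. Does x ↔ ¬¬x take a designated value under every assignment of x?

Countermodel: x=U gives U, which is not designated.

No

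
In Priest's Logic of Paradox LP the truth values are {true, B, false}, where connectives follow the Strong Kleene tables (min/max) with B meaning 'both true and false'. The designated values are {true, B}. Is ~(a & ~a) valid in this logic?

Yes

Every assignment of a over {true, B, false} gives a value in {true, B}.
In particular, with a=B: ~(a & ~a) = B.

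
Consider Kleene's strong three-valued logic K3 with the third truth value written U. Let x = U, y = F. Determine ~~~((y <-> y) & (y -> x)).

F

y <-> y = F <-> F = T
y -> x = F -> U = T
(y <-> y) & (y -> x) = T & T = T
~((y <-> y) & (y -> x)) = ~T = F
~~((y <-> y) & (y -> x)) = ~F = T
~~~((y <-> y) & (y -> x)) = ~T = F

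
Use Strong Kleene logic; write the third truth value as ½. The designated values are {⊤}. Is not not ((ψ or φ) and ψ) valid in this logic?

Countermodel: ψ=½, φ=⊤ gives ½, which is not designated.

No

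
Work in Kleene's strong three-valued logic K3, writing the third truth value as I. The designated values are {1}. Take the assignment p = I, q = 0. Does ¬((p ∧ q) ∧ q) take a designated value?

p ∧ q = I ∧ 0 = 0
(p ∧ q) ∧ q = 0 ∧ 0 = 0
¬((p ∧ q) ∧ q) = ¬0 = 1
1 ∈ {1}.

Yes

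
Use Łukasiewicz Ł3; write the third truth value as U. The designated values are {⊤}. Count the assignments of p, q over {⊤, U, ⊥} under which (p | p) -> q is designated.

6

Of the 9 assignments, 6 give a value in {⊤}.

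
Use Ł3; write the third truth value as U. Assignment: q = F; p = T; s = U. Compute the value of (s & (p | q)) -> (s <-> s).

T

p | q = T | F = T
s & (p | q) = U & T = U
s <-> s = U <-> U = T  [1 − |½−½|]
(s & (p | q)) -> (s <-> s) = U -> T = T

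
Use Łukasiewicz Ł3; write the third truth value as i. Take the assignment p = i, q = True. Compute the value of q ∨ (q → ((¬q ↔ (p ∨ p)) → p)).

True

¬q = ¬True = False
p ∨ p = i ∨ i = i
¬q ↔ (p ∨ p) = False ↔ i = i  [1 − |0−½|]
(¬q ↔ (p ∨ p)) → p = i → i = True
q → ((¬q ↔ (p ∨ p)) → p) = True → True = True
q ∨ (q → ((¬q ↔ (p ∨ p)) → p)) = True ∨ True = True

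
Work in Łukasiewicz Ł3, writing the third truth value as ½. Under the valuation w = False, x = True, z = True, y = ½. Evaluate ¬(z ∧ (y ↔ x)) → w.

½

y ↔ x = ½ ↔ True = ½  [1 − |½−1|]
z ∧ (y ↔ x) = True ∧ ½ = ½
¬(z ∧ (y ↔ x)) = ¬½ = ½
¬(z ∧ (y ↔ x)) → w = ½ → False = ½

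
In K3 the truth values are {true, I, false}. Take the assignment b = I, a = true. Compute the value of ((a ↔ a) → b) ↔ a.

I

a ↔ a = true ↔ true = true
(a ↔ a) → b = true → I = I  [¬true ∨ I]
((a ↔ a) → b) ↔ a = I ↔ true = I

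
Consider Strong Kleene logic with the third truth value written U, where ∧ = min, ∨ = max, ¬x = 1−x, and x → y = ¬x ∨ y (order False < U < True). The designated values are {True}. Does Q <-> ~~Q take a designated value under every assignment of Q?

No

Countermodel: Q=U gives U, which is not designated.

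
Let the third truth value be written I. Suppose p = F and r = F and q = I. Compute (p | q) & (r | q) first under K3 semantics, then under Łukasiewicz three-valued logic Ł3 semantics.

In K3: p | q = F | I = I
r | q = F | I = I
(p | q) & (r | q) = I & I = I
In Łukasiewicz three-valued logic Ł3: p | q = F | I = I
r | q = F | I = I
(p | q) & (r | q) = I & I = I

I; I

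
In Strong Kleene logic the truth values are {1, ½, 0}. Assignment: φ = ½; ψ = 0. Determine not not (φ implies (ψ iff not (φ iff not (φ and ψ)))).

½

φ and ψ = ½ and 0 = 0
not (φ and ψ) = not 0 = 1
φ iff not (φ and ψ) = ½ iff 1 = ½
not (φ iff not (φ and ψ)) = not ½ = ½
ψ iff not (φ iff not (φ and ψ)) = 0 iff ½ = ½
φ implies (ψ iff not (φ iff not (φ and ψ))) = ½ implies ½ = ½  [not ½ or ½]
not (φ implies (ψ iff not (φ iff not (φ and ψ)))) = not ½ = ½
not not (φ implies (ψ iff not (φ iff not (φ and ψ)))) = not ½ = ½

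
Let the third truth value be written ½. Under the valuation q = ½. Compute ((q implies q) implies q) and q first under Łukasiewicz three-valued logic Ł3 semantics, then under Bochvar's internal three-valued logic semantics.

½; ½

In Łukasiewicz three-valued logic Ł3: q implies q = ½ implies ½ = true  [min(1, 1−½+½)]
(q implies q) implies q = true implies ½ = ½
((q implies q) implies q) and q = ½ and ½ = ½
In Bochvar's internal three-valued logic: q implies q = ½ implies ½ = ½  [any arg is the third value ⇒ result is the third value]
(q implies q) implies q = ½ implies ½ = ½
((q implies q) implies q) and q = ½ and ½ = ½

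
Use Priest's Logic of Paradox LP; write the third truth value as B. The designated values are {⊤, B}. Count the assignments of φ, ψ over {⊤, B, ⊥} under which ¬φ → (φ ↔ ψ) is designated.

Of the 9 assignments, 8 give a value in {⊤, B}.

8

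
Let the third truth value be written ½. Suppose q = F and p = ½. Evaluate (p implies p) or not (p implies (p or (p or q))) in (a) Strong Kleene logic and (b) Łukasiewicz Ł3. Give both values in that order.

½; T

In Strong Kleene logic: p implies p = ½ implies ½ = ½  [not ½ or ½]
p or q = ½ or F = ½
p or (p or q) = ½ or ½ = ½
p implies (p or (p or q)) = ½ implies ½ = ½
not (p implies (p or (p or q))) = not ½ = ½
(p implies p) or not (p implies (p or (p or q))) = ½ or ½ = ½
In Łukasiewicz Ł3: p implies p = ½ implies ½ = T
p or q = ½ or F = ½
p or (p or q) = ½ or ½ = ½
p implies (p or (p or q)) = ½ implies ½ = T
not (p implies (p or (p or q))) = not T = F
(p implies p) or not (p implies (p or (p or q))) = T or F = T
They differ because Strong Kleene logic and Łukasiewicz Ł3 treat ½ differently under implication.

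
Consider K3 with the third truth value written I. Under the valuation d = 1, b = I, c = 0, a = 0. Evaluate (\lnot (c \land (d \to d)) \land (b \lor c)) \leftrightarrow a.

d \to d = 1 \to 1 = 1
c \land (d \to d) = 0 \land 1 = 0
\lnot (c \land (d \to d)) = \lnot 0 = 1
b \lor c = I \lor 0 = I
\lnot (c \land (d \to d)) \land (b \lor c) = 1 \land I = I
(\lnot (c \land (d \to d)) \land (b \lor c)) \leftrightarrow a = I \leftrightarrow 0 = I

I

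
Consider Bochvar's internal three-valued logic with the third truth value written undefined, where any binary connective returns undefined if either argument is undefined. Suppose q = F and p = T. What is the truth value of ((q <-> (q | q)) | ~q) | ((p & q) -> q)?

T

q | q = F | F = F
q <-> (q | q) = F <-> F = T
~q = ~F = T
(q <-> (q | q)) | ~q = T | T = T
p & q = T & F = F
(p & q) -> q = F -> F = T
((q <-> (q | q)) | ~q) | ((p & q) -> q) = T | T = T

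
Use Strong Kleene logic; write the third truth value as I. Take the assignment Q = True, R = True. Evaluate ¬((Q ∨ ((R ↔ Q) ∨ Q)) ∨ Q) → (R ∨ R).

R ↔ Q = True ↔ True = True
(R ↔ Q) ∨ Q = True ∨ True = True
Q ∨ ((R ↔ Q) ∨ Q) = True ∨ True = True
(Q ∨ ((R ↔ Q) ∨ Q)) ∨ Q = True ∨ True = True
¬((Q ∨ ((R ↔ Q) ∨ Q)) ∨ Q) = ¬True = False
R ∨ R = True ∨ True = True
¬((Q ∨ ((R ↔ Q) ∨ Q)) ∨ Q) → (R ∨ R) = False → True = True

True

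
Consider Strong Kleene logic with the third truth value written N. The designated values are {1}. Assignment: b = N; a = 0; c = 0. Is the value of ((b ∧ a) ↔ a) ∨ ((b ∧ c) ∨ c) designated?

b ∧ a = N ∧ 0 = 0
(b ∧ a) ↔ a = 0 ↔ 0 = 1
b ∧ c = N ∧ 0 = 0
(b ∧ c) ∨ c = 0 ∨ 0 = 0
((b ∧ a) ↔ a) ∨ ((b ∧ c) ∨ c) = 1 ∨ 0 = 1
1 ∈ {1}.

Yes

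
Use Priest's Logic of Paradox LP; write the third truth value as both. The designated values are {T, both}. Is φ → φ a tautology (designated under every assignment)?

Yes

Every assignment of φ over {T, both, F} gives a value in {T, both}.
In particular, with φ=both: φ → φ = both.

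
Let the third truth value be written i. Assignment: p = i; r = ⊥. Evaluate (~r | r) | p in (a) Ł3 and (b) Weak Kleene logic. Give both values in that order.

In Ł3: ~r = ~⊥ = ⊤
~r | r = ⊤ | ⊥ = ⊤
(~r | r) | p = ⊤ | i = ⊤
In Weak Kleene logic: ~r = ~⊥ = ⊤
~r | r = ⊤ | ⊥ = ⊤
(~r | r) | p = ⊤ | i = i
They differ because Ł3 and Weak Kleene logic treat i differently under the binary connectives.

⊤; i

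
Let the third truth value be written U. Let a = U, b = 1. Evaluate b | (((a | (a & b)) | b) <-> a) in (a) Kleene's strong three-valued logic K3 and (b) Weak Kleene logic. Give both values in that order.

In Kleene's strong three-valued logic K3: a & b = U & 1 = U
a | (a & b) = U | U = U
(a | (a & b)) | b = U | 1 = 1
((a | (a & b)) | b) <-> a = 1 <-> U = U
b | (((a | (a & b)) | b) <-> a) = 1 | U = 1
In Weak Kleene logic: a & b = U & 1 = U
a | (a & b) = U | U = U
(a | (a & b)) | b = U | 1 = U
((a | (a & b)) | b) <-> a = U <-> U = U
b | (((a | (a & b)) | b) <-> a) = 1 | U = U
They differ because Kleene's strong three-valued logic K3 and Weak Kleene logic treat U differently under the binary connectives.

1; U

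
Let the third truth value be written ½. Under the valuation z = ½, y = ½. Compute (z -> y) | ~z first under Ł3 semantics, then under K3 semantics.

In Ł3: z -> y = ½ -> ½ = T
~z = ~½ = ½
(z -> y) | ~z = T | ½ = T
In K3: z -> y = ½ -> ½ = ½
~z = ~½ = ½
(z -> y) | ~z = ½ | ½ = ½
They differ because Ł3 and K3 treat ½ differently under implication.

T; ½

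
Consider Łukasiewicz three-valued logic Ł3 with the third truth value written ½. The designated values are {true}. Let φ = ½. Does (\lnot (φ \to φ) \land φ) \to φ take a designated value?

Yes

φ \to φ = ½ \to ½ = true  [min(1, 1−½+½)]
\lnot (φ \to φ) = \lnot true = false
\lnot (φ \to φ) \land φ = false \land ½ = false
(\lnot (φ \to φ) \land φ) \to φ = false \to ½ = true
true ∈ {true}.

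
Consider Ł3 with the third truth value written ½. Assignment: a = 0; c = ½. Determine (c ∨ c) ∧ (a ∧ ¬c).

0

c ∨ c = ½ ∨ ½ = ½
¬c = ¬½ = ½
a ∧ ¬c = 0 ∧ ½ = 0
(c ∨ c) ∧ (a ∧ ¬c) = ½ ∧ 0 = 0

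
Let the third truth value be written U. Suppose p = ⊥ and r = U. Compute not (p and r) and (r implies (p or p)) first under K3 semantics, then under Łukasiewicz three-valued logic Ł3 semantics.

In K3: p and r = ⊥ and U = ⊥
not (p and r) = not ⊥ = ⊤
p or p = ⊥ or ⊥ = ⊥
r implies (p or p) = U implies ⊥ = U
not (p and r) and (r implies (p or p)) = ⊤ and U = U
In Łukasiewicz three-valued logic Ł3: p and r = ⊥ and U = ⊥
not (p and r) = not ⊥ = ⊤
p or p = ⊥ or ⊥ = ⊥
r implies (p or p) = U implies ⊥ = U  [min(1, 1−½+0)]
not (p and r) and (r implies (p or p)) = ⊤ and U = U

U; U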